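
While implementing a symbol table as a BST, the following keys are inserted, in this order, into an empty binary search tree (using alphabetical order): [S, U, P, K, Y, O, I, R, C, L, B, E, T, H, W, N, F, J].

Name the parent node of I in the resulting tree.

Insert S: tree is empty, so S becomes the root.
Insert U: U > S → go right. Place as right child of S.
Insert P: P < S → go left. Place as left child of S.
Insert K: K < S → go left; K < P → go left. Place as left child of P.
Insert Y: Y > S → go right; Y > U → go right. Place as right child of U.
Insert O: O < S → go left; O < P → go left; O > K → go right. Place as right child of K.
Insert I: I < S → go left; I < P → go left; I < K → go left. Place as left child of K.
Insert R: R < S → go left; R > P → go right. Place as right child of P.
Insert C: C < S → go left; C < P → go left; C < K → go left; C < I → go left. Place as left child of I.
Insert L: L < S → go left; L < P → go left; L > K → go right; L < O → go left. Place as left child of O.
Insert B: B < S → go left; B < P → go left; B < K → go left; B < I → go left; B < C → go left. Place as left child of C.
Insert E: E < S → go left; E < P → go left; E < K → go left; E < I → go left; E > C → go right. Place as right child of C.
Insert T: T > S → go right; T < U → go left. Place as left child of U.
Insert H: H < S → go left; H < P → go left; H < K → go left; H < I → go left; H > C → go right; H > E → go right. Place as right child of E.
Insert W: W > S → go right; W > U → go right; W < Y → go left. Place as left child of Y.
Insert N: N < S → go left; N < P → go left; N > K → go right; N < O → go left; N > L → go right. Place as right child of L.
Insert F: F < S → go left; F < P → go left; F < K → go left; F < I → go left; F > C → go right; F > E → go right; F < H → go left. Place as left child of H.
Insert J: J < S → go left; J < P → go left; J < K → go left; J > I → go right. Place as right child of I.

K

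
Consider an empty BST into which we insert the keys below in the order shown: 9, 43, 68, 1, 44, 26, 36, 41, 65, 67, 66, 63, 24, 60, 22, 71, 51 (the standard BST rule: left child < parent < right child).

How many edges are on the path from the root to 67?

5

9: root
43: right child of 9 (depth 1)
68: right child of 43 (depth 2)
1: left child of 9 (depth 1)
44: left child of 68 (depth 3)
26: left child of 43 (depth 2)
36: right child of 26 (depth 3)
41: right child of 36 (depth 4)
65: right child of 44 (depth 4)
67: right child of 65 (depth 5)
66: left child of 67 (depth 6)
63: left child of 65 (depth 5)
24: left child of 26 (depth 3)
60: left child of 63 (depth 6)
22: left child of 24 (depth 4)
71: right child of 68 (depth 3)
51: left child of 60 (depth 7)

Path to 67: 9 → 43 → 68 → 44 → 65 → 67, which is 5 edges.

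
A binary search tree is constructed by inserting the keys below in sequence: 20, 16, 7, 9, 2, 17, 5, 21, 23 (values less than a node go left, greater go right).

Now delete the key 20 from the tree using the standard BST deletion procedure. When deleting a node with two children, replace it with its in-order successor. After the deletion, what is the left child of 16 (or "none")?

7

Insert 20: tree is empty, so 20 becomes the root.
Insert 16: 16 < 20 → go left. Place as left child of 20.
Insert 7: 7 < 20 → go left; 7 < 16 → go left. Place as left child of 16.
Insert 9: 9 < 20 → go left; 9 < 16 → go left; 9 > 7 → go right. Place as right child of 7.
Insert 2: 2 < 20 → go left; 2 < 16 → go left; 2 < 7 → go left. Place as left child of 7.
Insert 17: 17 < 20 → go left; 17 > 16 → go right. Place as right child of 16.
Insert 5: 5 < 20 → go left; 5 < 16 → go left; 5 < 7 → go left; 5 > 2 → go right. Place as right child of 2.
Insert 21: 21 > 20 → go right. Place as right child of 20.
Insert 23: 23 > 20 → go right; 23 > 21 → go right. Place as right child of 21.

Delete 20 (two children — replace with in-order successor).
After deletion, 16's left child: 7.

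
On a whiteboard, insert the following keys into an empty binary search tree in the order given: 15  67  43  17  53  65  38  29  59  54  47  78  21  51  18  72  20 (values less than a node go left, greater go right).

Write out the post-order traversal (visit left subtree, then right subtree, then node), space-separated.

20 18 21 29 38 17 51 47 54 59 65 53 43 72 78 67 15

Resulting structure (node: left, right):
  15: L=–, R=67
  67: L=43, R=78
  43: L=17, R=53
  17: L=–, R=38
  53: L=47, R=65
  65: L=59, R=–
  38: L=29, R=–
  29: L=21, R=–
  59: L=54, R=–
  54: L=–, R=–
  47: L=–, R=51
  78: L=72, R=–
  21: L=18, R=–
  51: L=–, R=–
  18: L=–, R=20
  72: L=–, R=–
  20: L=–, R=–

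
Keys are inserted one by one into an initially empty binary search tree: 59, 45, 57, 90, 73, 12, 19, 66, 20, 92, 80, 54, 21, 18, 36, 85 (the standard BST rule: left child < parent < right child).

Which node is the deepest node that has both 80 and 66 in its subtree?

73

Insert 59: tree is empty, so 59 becomes the root.
Insert 45: 45 < 59 → go left. Place as left child of 59.
Insert 57: 57 < 59 → go left; 57 > 45 → go right. Place as right child of 45.
Insert 90: 90 > 59 → go right. Place as right child of 59.
Insert 73: 73 > 59 → go right; 73 < 90 → go left. Place as left child of 90.
Insert 12: 12 < 59 → go left; 12 < 45 → go left. Place as left child of 45.
Insert 19: 19 < 59 → go left; 19 < 45 → go left; 19 > 12 → go right. Place as right child of 12.
Insert 66: 66 > 59 → go right; 66 < 90 → go left; 66 < 73 → go left. Place as left child of 73.
Insert 20: 20 < 59 → go left; 20 < 45 → go left; 20 > 12 → go right; 20 > 19 → go right. Place as right child of 19.
Insert 92: 92 > 59 → go right; 92 > 90 → go right. Place as right child of 90.
Insert 80: 80 > 59 → go right; 80 < 90 → go left; 80 > 73 → go right. Place as right child of 73.
Insert 54: 54 < 59 → go left; 54 > 45 → go right; 54 < 57 → go left. Place as left child of 57.
Insert 21: 21 < 59 → go left; 21 < 45 → go left; 21 > 12 → go right; 21 > 19 → go right; 21 > 20 → go right. Place as right child of 20.
Insert 18: 18 < 59 → go left; 18 < 45 → go left; 18 > 12 → go right; 18 < 19 → go left. Place as left child of 19.
Insert 36: 36 < 59 → go left; 36 < 45 → go left; 36 > 12 → go right; 36 > 19 → go right; 36 > 20 → go right; 36 > 21 → go right. Place as right child of 21.
Insert 85: 85 > 59 → go right; 85 < 90 → go left; 85 > 73 → go right; 85 > 80 → go right. Place as right child of 80.

Path to 80: 59 → 90 → 73 → 80
Path to 66: 59 → 90 → 73 → 66
The paths share a prefix ending at 73, then split left and right.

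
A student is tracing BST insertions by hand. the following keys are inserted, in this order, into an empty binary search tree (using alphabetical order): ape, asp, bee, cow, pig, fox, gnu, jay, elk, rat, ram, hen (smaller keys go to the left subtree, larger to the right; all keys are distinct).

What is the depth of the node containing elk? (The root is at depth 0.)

6

Insert ape: tree is empty, so ape becomes the root.
Insert asp: asp > ape → go right. Place as right child of ape.
Insert bee: bee > ape → go right; bee > asp → go right. Place as right child of asp.
Insert cow: cow > ape → go right; cow > asp → go right; cow > bee → go right. Place as right child of bee.
Insert pig: pig > ape → go right; pig > asp → go right; pig > bee → go right; pig > cow → go right. Place as right child of cow.
Insert fox: fox > ape → go right; fox > asp → go right; fox > bee → go right; fox > cow → go right; fox < pig → go left. Place as left child of pig.
Insert gnu: gnu > ape → go right; gnu > asp → go right; gnu > bee → go right; gnu > cow → go right; gnu < pig → go left; gnu > fox → go right. Place as right child of fox.
Insert jay: jay > ape → go right; jay > asp → go right; jay > bee → go right; jay > cow → go right; jay < pig → go left; jay > fox → go right; jay > gnu → go right. Place as right child of gnu.
Insert elk: elk > ape → go right; elk > asp → go right; elk > bee → go right; elk > cow → go right; elk < pig → go left; elk < fox → go left. Place as left child of fox.
Insert rat: rat > ape → go right; rat > asp → go right; rat > bee → go right; rat > cow → go right; rat > pig → go right. Place as right child of pig.
Insert ram: ram > ape → go right; ram > asp → go right; ram > bee → go right; ram > cow → go right; ram > pig → go right; ram < rat → go left. Place as left child of rat.
Insert hen: hen > ape → go right; hen > asp → go right; hen > bee → go right; hen > cow → go right; hen < pig → go left; hen > fox → go right; hen > gnu → go right; hen < jay → go left. Place as left child of jay.

Path to elk: ape → asp → bee → cow → pig → fox → elk, which is 6 edges.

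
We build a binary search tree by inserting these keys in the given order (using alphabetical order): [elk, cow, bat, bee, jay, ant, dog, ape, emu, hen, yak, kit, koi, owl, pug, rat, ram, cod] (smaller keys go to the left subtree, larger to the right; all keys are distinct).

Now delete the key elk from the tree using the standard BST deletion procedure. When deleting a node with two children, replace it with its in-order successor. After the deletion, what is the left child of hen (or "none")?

none

Insert elk: tree is empty, so elk becomes the root.
Insert cow: cow < elk → go left. Place as left child of elk.
Insert bat: bat < elk → go left; bat < cow → go left. Place as left child of cow.
Insert bee: bee < elk → go left; bee < cow → go left; bee > bat → go right. Place as right child of bat.
Insert jay: jay > elk → go right. Place as right child of elk.
Insert ant: ant < elk → go left; ant < cow → go left; ant < bat → go left. Place as left child of bat.
Insert dog: dog < elk → go left; dog > cow → go right. Place as right child of cow.
Insert ape: ape < elk → go left; ape < cow → go left; ape < bat → go left; ape > ant → go right. Place as right child of ant.
Insert emu: emu > elk → go right; emu < jay → go left. Place as left child of jay.
Insert hen: hen > elk → go right; hen < jay → go left; hen > emu → go right. Place as right child of emu.
Insert yak: yak > elk → go right; yak > jay → go right. Place as right child of jay.
Insert kit: kit > elk → go right; kit > jay → go right; kit < yak → go left. Place as left child of yak.
Insert koi: koi > elk → go right; koi > jay → go right; koi < yak → go left; koi > kit → go right. Place as right child of kit.
Insert owl: owl > elk → go right; owl > jay → go right; owl < yak → go left; owl > kit → go right; owl > koi → go right. Place as right child of koi.
Insert pug: pug > elk → go right; pug > jay → go right; pug < yak → go left; pug > kit → go right; pug > koi → go right; pug > owl → go right. Place as right child of owl.
Insert rat: rat > elk → go right; rat > jay → go right; rat < yak → go left; rat > kit → go right; rat > koi → go right; rat > owl → go right; rat > pug → go right. Place as right child of pug.
Insert ram: ram > elk → go right; ram > jay → go right; ram < yak → go left; ram > kit → go right; ram > koi → go right; ram > owl → go right; ram > pug → go right; ram < rat → go left. Place as left child of rat.
Insert cod: cod < elk → go left; cod < cow → go left; cod > bat → go right; cod > bee → go right. Place as right child of bee.

Delete elk (two children — replace with in-order successor).
After deletion, hen's left child: none.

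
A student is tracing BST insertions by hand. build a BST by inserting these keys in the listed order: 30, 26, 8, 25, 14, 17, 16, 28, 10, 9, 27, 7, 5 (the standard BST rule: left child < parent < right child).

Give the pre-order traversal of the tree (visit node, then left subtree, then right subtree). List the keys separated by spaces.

30 26 8 7 5 25 14 10 9 17 16 28 27

Insert 30: tree is empty, so 30 becomes the root.
Insert 26: 26 < 30 → go left. Place as left child of 30.
Insert 8: 8 < 30 → go left; 8 < 26 → go left. Place as left child of 26.
Insert 25: 25 < 30 → go left; 25 < 26 → go left; 25 > 8 → go right. Place as right child of 8.
Insert 14: 14 < 30 → go left; 14 < 26 → go left; 14 > 8 → go right; 14 < 25 → go left. Place as left child of 25.
Insert 17: 17 < 30 → go left; 17 < 26 → go left; 17 > 8 → go right; 17 < 25 → go left; 17 > 14 → go right. Place as right child of 14.
Insert 16: 16 < 30 → go left; 16 < 26 → go left; 16 > 8 → go right; 16 < 25 → go left; 16 > 14 → go right; 16 < 17 → go left. Place as left child of 17.
Insert 28: 28 < 30 → go left; 28 > 26 → go right. Place as right child of 26.
Insert 10: 10 < 30 → go left; 10 < 26 → go left; 10 > 8 → go right; 10 < 25 → go left; 10 < 14 → go left. Place as left child of 14.
Insert 9: 9 < 30 → go left; 9 < 26 → go left; 9 > 8 → go right; 9 < 25 → go left; 9 < 14 → go left; 9 < 10 → go left. Place as left child of 10.
Insert 27: 27 < 30 → go left; 27 > 26 → go right; 27 < 28 → go left. Place as left child of 28.
Insert 7: 7 < 30 → go left; 7 < 26 → go left; 7 < 8 → go left. Place as left child of 8.
Insert 5: 5 < 30 → go left; 5 < 26 → go left; 5 < 8 → go left; 5 < 7 → go left. Place as left child of 7.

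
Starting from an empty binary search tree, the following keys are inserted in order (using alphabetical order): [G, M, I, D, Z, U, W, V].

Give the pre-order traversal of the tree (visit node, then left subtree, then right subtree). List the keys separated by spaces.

G D M I Z U W V

G: root
M: right child of G (depth 1)
I: left child of M (depth 2)
D: left child of G (depth 1)
Z: right child of M (depth 2)
U: left child of Z (depth 3)
W: right child of U (depth 4)
V: left child of W (depth 5)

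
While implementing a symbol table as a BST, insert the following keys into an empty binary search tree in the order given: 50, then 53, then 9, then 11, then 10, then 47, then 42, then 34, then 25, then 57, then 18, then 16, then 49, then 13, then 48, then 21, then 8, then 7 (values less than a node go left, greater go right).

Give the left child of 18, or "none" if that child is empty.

50: root
53: right child of 50 (depth 1)
9: left child of 50 (depth 1)
11: right child of 9 (depth 2)
10: left child of 11 (depth 3)
47: right child of 11 (depth 3)
42: left child of 47 (depth 4)
34: left child of 42 (depth 5)
25: left child of 34 (depth 6)
57: right child of 53 (depth 2)
18: left child of 25 (depth 7)
16: left child of 18 (depth 8)
49: right child of 47 (depth 4)
13: left child of 16 (depth 9)
48: left child of 49 (depth 5)
21: right child of 18 (depth 8)
8: left child of 9 (depth 2)
7: left child of 8 (depth 3)

16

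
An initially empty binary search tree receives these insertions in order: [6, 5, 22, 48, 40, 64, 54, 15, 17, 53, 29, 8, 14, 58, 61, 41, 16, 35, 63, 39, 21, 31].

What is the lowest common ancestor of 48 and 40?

Insert 6: tree is empty, so 6 becomes the root.
Insert 5: 5 < 6 → go left. Place as left child of 6.
Insert 22: 22 > 6 → go right. Place as right child of 6.
Insert 48: 48 > 6 → go right; 48 > 22 → go right. Place as right child of 22.
Insert 40: 40 > 6 → go right; 40 > 22 → go right; 40 < 48 → go left. Place as left child of 48.
Insert 64: 64 > 6 → go right; 64 > 22 → go right; 64 > 48 → go right. Place as right child of 48.
Insert 54: 54 > 6 → go right; 54 > 22 → go right; 54 > 48 → go right; 54 < 64 → go left. Place as left child of 64.
Insert 15: 15 > 6 → go right; 15 < 22 → go left. Place as left child of 22.
Insert 17: 17 > 6 → go right; 17 < 22 → go left; 17 > 15 → go right. Place as right child of 15.
Insert 53: 53 > 6 → go right; 53 > 22 → go right; 53 > 48 → go right; 53 < 64 → go left; 53 < 54 → go left. Place as left child of 54.
Insert 29: 29 > 6 → go right; 29 > 22 → go right; 29 < 48 → go left; 29 < 40 → go left. Place as left child of 40.
Insert 8: 8 > 6 → go right; 8 < 22 → go left; 8 < 15 → go left. Place as left child of 15.
Insert 14: 14 > 6 → go right; 14 < 22 → go left; 14 < 15 → go left; 14 > 8 → go right. Place as right child of 8.
Insert 58: 58 > 6 → go right; 58 > 22 → go right; 58 > 48 → go right; 58 < 64 → go left; 58 > 54 → go right. Place as right child of 54.
Insert 61: 61 > 6 → go right; 61 > 22 → go right; 61 > 48 → go right; 61 < 64 → go left; 61 > 54 → go right; 61 > 58 → go right. Place as right child of 58.
Insert 41: 41 > 6 → go right; 41 > 22 → go right; 41 < 48 → go left; 41 > 40 → go right. Place as right child of 40.
Insert 16: 16 > 6 → go right; 16 < 22 → go left; 16 > 15 → go right; 16 < 17 → go left. Place as left child of 17.
Insert 35: 35 > 6 → go right; 35 > 22 → go right; 35 < 48 → go left; 35 < 40 → go left; 35 > 29 → go right. Place as right child of 29.
Insert 63: 63 > 6 → go right; 63 > 22 → go right; 63 > 48 → go right; 63 < 64 → go left; 63 > 54 → go right; 63 > 58 → go right; 63 > 61 → go right. Place as right child of 61.
Insert 39: 39 > 6 → go right; 39 > 22 → go right; 39 < 48 → go left; 39 < 40 → go left; 39 > 29 → go right; 39 > 35 → go right. Place as right child of 35.
Insert 21: 21 > 6 → go right; 21 < 22 → go left; 21 > 15 → go right; 21 > 17 → go right. Place as right child of 17.
Insert 31: 31 > 6 → go right; 31 > 22 → go right; 31 < 48 → go left; 31 < 40 → go left; 31 > 29 → go right; 31 < 35 → go left. Place as left child of 35.

Path to 48: 6 → 22 → 48
Path to 40: 6 → 22 → 48 → 40
48 lies on both paths and is an ancestor of the other node.

48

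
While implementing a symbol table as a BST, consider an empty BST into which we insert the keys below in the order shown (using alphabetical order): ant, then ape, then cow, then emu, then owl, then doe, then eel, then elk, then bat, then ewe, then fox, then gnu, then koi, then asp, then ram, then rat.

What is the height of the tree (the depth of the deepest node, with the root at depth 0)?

ant: root
ape: right child of ant (depth 1)
cow: right child of ape (depth 2)
emu: right child of cow (depth 3)
owl: right child of emu (depth 4)
doe: left child of emu (depth 4)
eel: right child of doe (depth 5)
elk: right child of eel (depth 6)
bat: left child of cow (depth 3)
ewe: left child of owl (depth 5)
fox: right child of ewe (depth 6)
gnu: right child of fox (depth 7)
koi: right child of gnu (depth 8)
asp: left child of bat (depth 4)
ram: right child of owl (depth 5)
rat: right child of ram (depth 6)

The deepest node is koi at depth 8.

8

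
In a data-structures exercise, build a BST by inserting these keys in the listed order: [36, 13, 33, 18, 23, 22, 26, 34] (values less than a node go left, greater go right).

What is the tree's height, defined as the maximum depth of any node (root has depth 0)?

36: root
13: left child of 36 (depth 1)
33: right child of 13 (depth 2)
18: left child of 33 (depth 3)
23: right child of 18 (depth 4)
22: left child of 23 (depth 5)
26: right child of 23 (depth 5)
34: right child of 33 (depth 3)

The deepest node is 22 at depth 5.

5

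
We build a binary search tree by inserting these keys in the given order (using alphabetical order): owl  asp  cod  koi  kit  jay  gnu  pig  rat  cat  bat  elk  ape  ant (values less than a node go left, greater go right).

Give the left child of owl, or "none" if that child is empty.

asp

owl: root
asp: left child of owl (depth 1)
cod: right child of asp (depth 2)
koi: right child of cod (depth 3)
kit: left child of koi (depth 4)
jay: left child of kit (depth 5)
gnu: left child of jay (depth 6)
pig: right child of owl (depth 1)
rat: right child of pig (depth 2)
cat: left child of cod (depth 3)
bat: left child of cat (depth 4)
elk: left child of gnu (depth 7)
ape: left child of asp (depth 2)
ant: left child of ape (depth 3)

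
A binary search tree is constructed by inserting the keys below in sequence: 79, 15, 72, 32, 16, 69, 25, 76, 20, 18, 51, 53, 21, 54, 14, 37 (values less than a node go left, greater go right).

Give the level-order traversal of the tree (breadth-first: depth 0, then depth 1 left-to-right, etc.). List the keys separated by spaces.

79 15 14 72 32 76 16 69 25 51 20 37 53 18 21 54

79: root
15: left child of 79 (depth 1)
72: right child of 15 (depth 2)
32: left child of 72 (depth 3)
16: left child of 32 (depth 4)
69: right child of 32 (depth 4)
25: right child of 16 (depth 5)
76: right child of 72 (depth 3)
20: left child of 25 (depth 6)
18: left child of 20 (depth 7)
51: left child of 69 (depth 5)
53: right child of 51 (depth 6)
21: right child of 20 (depth 7)
54: right child of 53 (depth 7)
14: left child of 15 (depth 2)
37: left child of 51 (depth 6)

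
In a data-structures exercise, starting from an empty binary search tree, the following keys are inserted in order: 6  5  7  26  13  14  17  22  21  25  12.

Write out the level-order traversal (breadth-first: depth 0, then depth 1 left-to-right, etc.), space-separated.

Resulting structure (node: left, right):
  6: L=5, R=7
  5: L=–, R=–
  7: L=–, R=26
  26: L=13, R=–
  13: L=12, R=14
  14: L=–, R=17
  17: L=–, R=22
  22: L=21, R=25
  21: L=–, R=–
  25: L=–, R=–
  12: L=–, R=–

6 5 7 26 13 12 14 17 22 21 25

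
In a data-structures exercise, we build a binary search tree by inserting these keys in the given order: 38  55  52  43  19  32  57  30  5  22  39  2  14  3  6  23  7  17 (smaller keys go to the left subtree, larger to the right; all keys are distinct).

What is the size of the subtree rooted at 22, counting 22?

2

Resulting structure (node: left, right):
  38: L=19, R=55
  55: L=52, R=57
  52: L=43, R=–
  43: L=39, R=–
  19: L=5, R=32
  32: L=30, R=–
  57: L=–, R=–
  30: L=22, R=–
  5: L=2, R=14
  22: L=–, R=23
  39: L=–, R=–
  2: L=–, R=3
  14: L=6, R=17
  3: L=–, R=–
  6: L=–, R=7
  23: L=–, R=–
  7: L=–, R=–
  17: L=–, R=–

Subtree rooted at 22 contains: 22, 23 — 2 nodes.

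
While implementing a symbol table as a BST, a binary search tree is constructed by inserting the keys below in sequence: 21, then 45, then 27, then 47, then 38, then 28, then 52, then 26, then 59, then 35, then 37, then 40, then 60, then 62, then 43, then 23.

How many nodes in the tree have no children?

Insert 21: tree is empty, so 21 becomes the root.
Insert 45: 45 > 21 → go right. Place as right child of 21.
Insert 27: 27 > 21 → go right; 27 < 45 → go left. Place as left child of 45.
Insert 47: 47 > 21 → go right; 47 > 45 → go right. Place as right child of 45.
Insert 38: 38 > 21 → go right; 38 < 45 → go left; 38 > 27 → go right. Place as right child of 27.
Insert 28: 28 > 21 → go right; 28 < 45 → go left; 28 > 27 → go right; 28 < 38 → go left. Place as left child of 38.
Insert 52: 52 > 21 → go right; 52 > 45 → go right; 52 > 47 → go right. Place as right child of 47.
Insert 26: 26 > 21 → go right; 26 < 45 → go left; 26 < 27 → go left. Place as left child of 27.
Insert 59: 59 > 21 → go right; 59 > 45 → go right; 59 > 47 → go right; 59 > 52 → go right. Place as right child of 52.
Insert 35: 35 > 21 → go right; 35 < 45 → go left; 35 > 27 → go right; 35 < 38 → go left; 35 > 28 → go right. Place as right child of 28.
Insert 37: 37 > 21 → go right; 37 < 45 → go left; 37 > 27 → go right; 37 < 38 → go left; 37 > 28 → go right; 37 > 35 → go right. Place as right child of 35.
Insert 40: 40 > 21 → go right; 40 < 45 → go left; 40 > 27 → go right; 40 > 38 → go right. Place as right child of 38.
Insert 60: 60 > 21 → go right; 60 > 45 → go right; 60 > 47 → go right; 60 > 52 → go right; 60 > 59 → go right. Place as right child of 59.
Insert 62: 62 > 21 → go right; 62 > 45 → go right; 62 > 47 → go right; 62 > 52 → go right; 62 > 59 → go right; 62 > 60 → go right. Place as right child of 60.
Insert 43: 43 > 21 → go right; 43 < 45 → go left; 43 > 27 → go right; 43 > 38 → go right; 43 > 40 → go right. Place as right child of 40.
Insert 23: 23 > 21 → go right; 23 < 45 → go left; 23 < 27 → go left; 23 < 26 → go left. Place as left child of 26.

Leaves: 23, 37, 43, 62 — 4 in total.

4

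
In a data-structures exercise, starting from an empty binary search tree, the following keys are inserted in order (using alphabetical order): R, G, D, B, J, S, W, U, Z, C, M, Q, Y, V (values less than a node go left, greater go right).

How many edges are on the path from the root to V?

4

R: root
G: left child of R (depth 1)
D: left child of G (depth 2)
B: left child of D (depth 3)
J: right child of G (depth 2)
S: right child of R (depth 1)
W: right child of S (depth 2)
U: left child of W (depth 3)
Z: right child of W (depth 3)
C: right child of B (depth 4)
M: right child of J (depth 3)
Q: right child of M (depth 4)
Y: left child of Z (depth 4)
V: right child of U (depth 4)

Path to V: R → S → W → U → V, which is 4 edges.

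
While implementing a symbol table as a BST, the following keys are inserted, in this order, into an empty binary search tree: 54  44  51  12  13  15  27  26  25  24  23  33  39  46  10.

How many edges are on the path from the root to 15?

54: root
44: left child of 54 (depth 1)
51: right child of 44 (depth 2)
12: left child of 44 (depth 2)
13: right child of 12 (depth 3)
15: right child of 13 (depth 4)
27: right child of 15 (depth 5)
26: left child of 27 (depth 6)
25: left child of 26 (depth 7)
24: left child of 25 (depth 8)
23: left child of 24 (depth 9)
33: right child of 27 (depth 6)
39: right child of 33 (depth 7)
46: left child of 51 (depth 3)
10: left child of 12 (depth 3)

Path to 15: 54 → 44 → 12 → 13 → 15, which is 4 edges.

4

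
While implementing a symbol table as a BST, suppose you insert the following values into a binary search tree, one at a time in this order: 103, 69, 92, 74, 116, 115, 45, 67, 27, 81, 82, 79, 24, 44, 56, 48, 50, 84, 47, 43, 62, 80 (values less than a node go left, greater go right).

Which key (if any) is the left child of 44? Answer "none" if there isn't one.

103: root
69: left child of 103 (depth 1)
92: right child of 69 (depth 2)
74: left child of 92 (depth 3)
116: right child of 103 (depth 1)
115: left child of 116 (depth 2)
45: left child of 69 (depth 2)
67: right child of 45 (depth 3)
27: left child of 45 (depth 3)
81: right child of 74 (depth 4)
82: right child of 81 (depth 5)
79: left child of 81 (depth 5)
24: left child of 27 (depth 4)
44: right child of 27 (depth 4)
56: left child of 67 (depth 4)
48: left child of 56 (depth 5)
50: right child of 48 (depth 6)
84: right child of 82 (depth 6)
47: left child of 48 (depth 6)
43: left child of 44 (depth 5)
62: right child of 56 (depth 5)
80: right child of 79 (depth 6)

43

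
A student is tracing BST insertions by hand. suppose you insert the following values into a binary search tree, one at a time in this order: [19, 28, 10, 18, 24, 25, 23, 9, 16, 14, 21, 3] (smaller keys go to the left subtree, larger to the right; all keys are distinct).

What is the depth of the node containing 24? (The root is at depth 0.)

19: root
28: right child of 19 (depth 1)
10: left child of 19 (depth 1)
18: right child of 10 (depth 2)
24: left child of 28 (depth 2)
25: right child of 24 (depth 3)
23: left child of 24 (depth 3)
9: left child of 10 (depth 2)
16: left child of 18 (depth 3)
14: left child of 16 (depth 4)
21: left child of 23 (depth 4)
3: left child of 9 (depth 3)

Path to 24: 19 → 28 → 24, which is 2 edges.

2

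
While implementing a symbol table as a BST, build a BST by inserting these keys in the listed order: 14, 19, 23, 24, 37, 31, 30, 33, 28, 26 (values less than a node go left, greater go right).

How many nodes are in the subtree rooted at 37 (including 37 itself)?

6

14: root
19: right child of 14 (depth 1)
23: right child of 19 (depth 2)
24: right child of 23 (depth 3)
37: right child of 24 (depth 4)
31: left child of 37 (depth 5)
30: left child of 31 (depth 6)
33: right child of 31 (depth 6)
28: left child of 30 (depth 7)
26: left child of 28 (depth 8)

Subtree rooted at 37 contains: 37, 31, 30, 28, 26, 33 — 6 nodes.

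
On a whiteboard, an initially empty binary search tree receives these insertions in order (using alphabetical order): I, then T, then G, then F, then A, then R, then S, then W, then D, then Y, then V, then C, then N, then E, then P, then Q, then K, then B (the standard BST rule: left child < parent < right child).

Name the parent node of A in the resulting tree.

Resulting structure (node: left, right):
  I: L=G, R=T
  T: L=R, R=W
  G: L=F, R=–
  F: L=A, R=–
  A: L=–, R=D
  R: L=N, R=S
  S: L=–, R=–
  W: L=V, R=Y
  D: L=C, R=E
  Y: L=–, R=–
  V: L=–, R=–
  C: L=B, R=–
  N: L=K, R=P
  E: L=–, R=–
  P: L=–, R=Q
  Q: L=–, R=–
  K: L=–, R=–
  B: L=–, R=–

F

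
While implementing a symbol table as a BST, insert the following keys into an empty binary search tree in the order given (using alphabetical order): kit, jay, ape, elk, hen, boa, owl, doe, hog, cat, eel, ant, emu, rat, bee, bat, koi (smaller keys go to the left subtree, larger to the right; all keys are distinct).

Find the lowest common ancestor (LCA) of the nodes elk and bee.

Insert kit: tree is empty, so kit becomes the root.
Insert jay: jay < kit → go left. Place as left child of kit.
Insert ape: ape < kit → go left; ape < jay → go left. Place as left child of jay.
Insert elk: elk < kit → go left; elk < jay → go left; elk > ape → go right. Place as right child of ape.
Insert hen: hen < kit → go left; hen < jay → go left; hen > ape → go right; hen > elk → go right. Place as right child of elk.
Insert boa: boa < kit → go left; boa < jay → go left; boa > ape → go right; boa < elk → go left. Place as left child of elk.
Insert owl: owl > kit → go right. Place as right child of kit.
Insert doe: doe < kit → go left; doe < jay → go left; doe > ape → go right; doe < elk → go left; doe > boa → go right. Place as right child of boa.
Insert hog: hog < kit → go left; hog < jay → go left; hog > ape → go right; hog > elk → go right; hog > hen → go right. Place as right child of hen.
Insert cat: cat < kit → go left; cat < jay → go left; cat > ape → go right; cat < elk → go left; cat > boa → go right; cat < doe → go left. Place as left child of doe.
Insert eel: eel < kit → go left; eel < jay → go left; eel > ape → go right; eel < elk → go left; eel > boa → go right; eel > doe → go right. Place as right child of doe.
Insert ant: ant < kit → go left; ant < jay → go left; ant < ape → go left. Place as left child of ape.
Insert emu: emu < kit → go left; emu < jay → go left; emu > ape → go right; emu > elk → go right; emu < hen → go left. Place as left child of hen.
Insert rat: rat > kit → go right; rat > owl → go right. Place as right child of owl.
Insert bee: bee < kit → go left; bee < jay → go left; bee > ape → go right; bee < elk → go left; bee < boa → go left. Place as left child of boa.
Insert bat: bat < kit → go left; bat < jay → go left; bat > ape → go right; bat < elk → go left; bat < boa → go left; bat < bee → go left. Place as left child of bee.
Insert koi: koi > kit → go right; koi < owl → go left. Place as left child of owl.

Path to elk: kit → jay → ape → elk
Path to bee: kit → jay → ape → elk → boa → bee
elk lies on both paths and is an ancestor of the other node.

elk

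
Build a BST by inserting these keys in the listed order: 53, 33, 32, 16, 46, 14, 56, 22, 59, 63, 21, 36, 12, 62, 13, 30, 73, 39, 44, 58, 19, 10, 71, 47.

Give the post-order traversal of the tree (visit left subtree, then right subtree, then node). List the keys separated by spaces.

Resulting structure (node: left, right):
  53: L=33, R=56
  33: L=32, R=46
  32: L=16, R=–
  16: L=14, R=22
  46: L=36, R=47
  14: L=12, R=–
  56: L=–, R=59
  22: L=21, R=30
  59: L=58, R=63
  63: L=62, R=73
  21: L=19, R=–
  36: L=–, R=39
  12: L=10, R=13
  62: L=–, R=–
  13: L=–, R=–
  30: L=–, R=–
  73: L=71, R=–
  39: L=–, R=44
  44: L=–, R=–
  58: L=–, R=–
  19: L=–, R=–
  10: L=–, R=–
  71: L=–, R=–
  47: L=–, R=–

10 13 12 14 19 21 30 22 16 32 44 39 36 47 46 33 58 62 71 73 63 59 56 53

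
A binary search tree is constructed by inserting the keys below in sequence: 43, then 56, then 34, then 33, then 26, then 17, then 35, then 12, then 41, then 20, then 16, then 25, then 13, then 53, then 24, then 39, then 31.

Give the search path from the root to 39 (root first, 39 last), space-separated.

43 34 35 41 39

43: root
56: right child of 43 (depth 1)
34: left child of 43 (depth 1)
33: left child of 34 (depth 2)
26: left child of 33 (depth 3)
17: left child of 26 (depth 4)
35: right child of 34 (depth 2)
12: left child of 17 (depth 5)
41: right child of 35 (depth 3)
20: right child of 17 (depth 5)
16: right child of 12 (depth 6)
25: right child of 20 (depth 6)
13: left child of 16 (depth 7)
53: left child of 56 (depth 2)
24: left child of 25 (depth 7)
39: left child of 41 (depth 4)
31: right child of 26 (depth 4)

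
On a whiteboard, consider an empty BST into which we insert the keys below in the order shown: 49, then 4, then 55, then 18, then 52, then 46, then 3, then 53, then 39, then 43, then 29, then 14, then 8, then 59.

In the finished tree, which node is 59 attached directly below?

49: root
4: left child of 49 (depth 1)
55: right child of 49 (depth 1)
18: right child of 4 (depth 2)
52: left child of 55 (depth 2)
46: right child of 18 (depth 3)
3: left child of 4 (depth 2)
53: right child of 52 (depth 3)
39: left child of 46 (depth 4)
43: right child of 39 (depth 5)
29: left child of 39 (depth 5)
14: left child of 18 (depth 3)
8: left child of 14 (depth 4)
59: right child of 55 (depth 2)

55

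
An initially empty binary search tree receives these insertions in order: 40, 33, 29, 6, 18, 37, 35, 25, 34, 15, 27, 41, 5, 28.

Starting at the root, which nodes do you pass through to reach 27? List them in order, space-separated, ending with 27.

40 33 29 6 18 25 27

Resulting structure (node: left, right):
  40: L=33, R=41
  33: L=29, R=37
  29: L=6, R=–
  6: L=5, R=18
  18: L=15, R=25
  37: L=35, R=–
  35: L=34, R=–
  25: L=–, R=27
  34: L=–, R=–
  15: L=–, R=–
  27: L=–, R=28
  41: L=–, R=–
  5: L=–, R=–
  28: L=–, R=–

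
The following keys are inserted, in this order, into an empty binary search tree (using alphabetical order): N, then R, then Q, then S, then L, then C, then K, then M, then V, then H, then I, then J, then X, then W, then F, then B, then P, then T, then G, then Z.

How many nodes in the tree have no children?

Insert N: tree is empty, so N becomes the root.
Insert R: R > N → go right. Place as right child of N.
Insert Q: Q > N → go right; Q < R → go left. Place as left child of R.
Insert S: S > N → go right; S > R → go right. Place as right child of R.
Insert L: L < N → go left. Place as left child of N.
Insert C: C < N → go left; C < L → go left. Place as left child of L.
Insert K: K < N → go left; K < L → go left; K > C → go right. Place as right child of C.
Insert M: M < N → go left; M > L → go right. Place as right child of L.
Insert V: V > N → go right; V > R → go right; V > S → go right. Place as right child of S.
Insert H: H < N → go left; H < L → go left; H > C → go right; H < K → go left. Place as left child of K.
Insert I: I < N → go left; I < L → go left; I > C → go right; I < K → go left; I > H → go right. Place as right child of H.
Insert J: J < N → go left; J < L → go left; J > C → go right; J < K → go left; J > H → go right; J > I → go right. Place as right child of I.
Insert X: X > N → go right; X > R → go right; X > S → go right; X > V → go right. Place as right child of V.
Insert W: W > N → go right; W > R → go right; W > S → go right; W > V → go right; W < X → go left. Place as left child of X.
Insert F: F < N → go left; F < L → go left; F > C → go right; F < K → go left; F < H → go left. Place as left child of H.
Insert B: B < N → go left; B < L → go left; B < C → go left. Place as left child of C.
Insert P: P > N → go right; P < R → go left; P < Q → go left. Place as left child of Q.
Insert T: T > N → go right; T > R → go right; T > S → go right; T < V → go left. Place as left child of V.
Insert G: G < N → go left; G < L → go left; G > C → go right; G < K → go left; G < H → go left; G > F → go right. Place as right child of F.
Insert Z: Z > N → go right; Z > R → go right; Z > S → go right; Z > V → go right; Z > X → go right. Place as right child of X.

Leaves: B, G, J, M, P, T, W, Z — 8 in total.

8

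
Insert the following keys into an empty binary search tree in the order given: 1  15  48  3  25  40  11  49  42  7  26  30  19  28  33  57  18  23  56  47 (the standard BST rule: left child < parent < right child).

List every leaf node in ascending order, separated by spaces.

7 18 23 28 33 47 56

Insert 1: tree is empty, so 1 becomes the root.
Insert 15: 15 > 1 → go right. Place as right child of 1.
Insert 48: 48 > 1 → go right; 48 > 15 → go right. Place as right child of 15.
Insert 3: 3 > 1 → go right; 3 < 15 → go left. Place as left child of 15.
Insert 25: 25 > 1 → go right; 25 > 15 → go right; 25 < 48 → go left. Place as left child of 48.
Insert 40: 40 > 1 → go right; 40 > 15 → go right; 40 < 48 → go left; 40 > 25 → go right. Place as right child of 25.
Insert 11: 11 > 1 → go right; 11 < 15 → go left; 11 > 3 → go right. Place as right child of 3.
Insert 49: 49 > 1 → go right; 49 > 15 → go right; 49 > 48 → go right. Place as right child of 48.
Insert 42: 42 > 1 → go right; 42 > 15 → go right; 42 < 48 → go left; 42 > 25 → go right; 42 > 40 → go right. Place as right child of 40.
Insert 7: 7 > 1 → go right; 7 < 15 → go left; 7 > 3 → go right; 7 < 11 → go left. Place as left child of 11.
Insert 26: 26 > 1 → go right; 26 > 15 → go right; 26 < 48 → go left; 26 > 25 → go right; 26 < 40 → go left. Place as left child of 40.
Insert 30: 30 > 1 → go right; 30 > 15 → go right; 30 < 48 → go left; 30 > 25 → go right; 30 < 40 → go left; 30 > 26 → go right. Place as right child of 26.
Insert 19: 19 > 1 → go right; 19 > 15 → go right; 19 < 48 → go left; 19 < 25 → go left. Place as left child of 25.
Insert 28: 28 > 1 → go right; 28 > 15 → go right; 28 < 48 → go left; 28 > 25 → go right; 28 < 40 → go left; 28 > 26 → go right; 28 < 30 → go left. Place as left child of 30.
Insert 33: 33 > 1 → go right; 33 > 15 → go right; 33 < 48 → go left; 33 > 25 → go right; 33 < 40 → go left; 33 > 26 → go right; 33 > 30 → go right. Place as right child of 30.
Insert 57: 57 > 1 → go right; 57 > 15 → go right; 57 > 48 → go right; 57 > 49 → go right. Place as right child of 49.
Insert 18: 18 > 1 → go right; 18 > 15 → go right; 18 < 48 → go left; 18 < 25 → go left; 18 < 19 → go left. Place as left child of 19.
Insert 23: 23 > 1 → go right; 23 > 15 → go right; 23 < 48 → go left; 23 < 25 → go left; 23 > 19 → go right. Place as right child of 19.
Insert 56: 56 > 1 → go right; 56 > 15 → go right; 56 > 48 → go right; 56 > 49 → go right; 56 < 57 → go left. Place as left child of 57.
Insert 47: 47 > 1 → go right; 47 > 15 → go right; 47 < 48 → go left; 47 > 25 → go right; 47 > 40 → go right; 47 > 42 → go right. Place as right child of 42.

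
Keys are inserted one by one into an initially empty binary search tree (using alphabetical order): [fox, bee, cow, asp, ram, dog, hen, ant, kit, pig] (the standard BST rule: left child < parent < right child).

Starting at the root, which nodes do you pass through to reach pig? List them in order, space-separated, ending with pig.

fox ram hen kit pig

Resulting structure (node: left, right):
  fox: L=bee, R=ram
  bee: L=asp, R=cow
  cow: L=–, R=dog
  asp: L=ant, R=–
  ram: L=hen, R=–
  dog: L=–, R=–
  hen: L=–, R=kit
  ant: L=–, R=–
  kit: L=–, R=pig
  pig: L=–, R=–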